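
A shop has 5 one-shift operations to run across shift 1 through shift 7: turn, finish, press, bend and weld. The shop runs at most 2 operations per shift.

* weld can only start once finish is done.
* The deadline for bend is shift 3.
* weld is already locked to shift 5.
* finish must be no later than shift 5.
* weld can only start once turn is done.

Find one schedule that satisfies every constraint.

weld -> shift 5; turn -> shift 2; bend -> shift 1; press -> shift 2; finish -> shift 1

Checking: turn(shift 2) before weld(shift 5); finish(shift 1) before weld(shift 5); bend=shift 1 in [shift 1,shift 3]; weld=shift 5 in [shift 5,shift 5]; finish=shift 1 in [shift 1,shift 5]; max 2 per shift (cap 2).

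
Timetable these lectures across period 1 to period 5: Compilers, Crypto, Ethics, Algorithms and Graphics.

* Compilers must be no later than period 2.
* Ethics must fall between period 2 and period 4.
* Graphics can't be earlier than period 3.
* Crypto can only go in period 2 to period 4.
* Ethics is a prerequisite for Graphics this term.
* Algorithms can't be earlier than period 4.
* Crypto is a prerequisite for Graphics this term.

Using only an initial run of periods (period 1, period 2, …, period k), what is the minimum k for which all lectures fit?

The precedence chain requires at least 2 distinct periods.
Algorithms can't be placed before period 4, so the schedule must run through at least period 4.
4 works (last occupied period: period 4): for example Compilers -> period 1; Ethics -> period 2; Crypto -> period 2; Graphics -> period 3; Algorithms -> period 4.

4 periods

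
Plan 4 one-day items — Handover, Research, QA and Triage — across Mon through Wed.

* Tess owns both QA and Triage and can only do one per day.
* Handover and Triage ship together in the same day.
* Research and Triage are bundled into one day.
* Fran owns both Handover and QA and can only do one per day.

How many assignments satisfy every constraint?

6

Splitting on Handover: it can be Mon (2), Tue (2), Wed (2). Listing each branch's schedules as (Research, QA, Triage):
Handover=Mon: (Mon,Tue,Mon) (Mon,Wed,Mon) — 2.
Handover=Tue: (Tue,Mon,Tue) (Tue,Wed,Tue) — 2.
Handover=Wed: (Wed,Mon,Wed) (Wed,Tue,Wed) — 2.
Summing: 2 + 2 + 2 = 6.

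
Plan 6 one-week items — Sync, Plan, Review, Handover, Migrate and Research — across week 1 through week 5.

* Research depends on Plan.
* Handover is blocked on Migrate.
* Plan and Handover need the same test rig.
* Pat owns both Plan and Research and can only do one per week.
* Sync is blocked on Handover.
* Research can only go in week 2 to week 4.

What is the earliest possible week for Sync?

week 3

Precedence pushes Sync to at least week 3.
Sync at week 3 is achievable: Handover=week 2; Migrate=week 1; Plan=week 1; Review=week 1; Sync=week 3; Research=week 2.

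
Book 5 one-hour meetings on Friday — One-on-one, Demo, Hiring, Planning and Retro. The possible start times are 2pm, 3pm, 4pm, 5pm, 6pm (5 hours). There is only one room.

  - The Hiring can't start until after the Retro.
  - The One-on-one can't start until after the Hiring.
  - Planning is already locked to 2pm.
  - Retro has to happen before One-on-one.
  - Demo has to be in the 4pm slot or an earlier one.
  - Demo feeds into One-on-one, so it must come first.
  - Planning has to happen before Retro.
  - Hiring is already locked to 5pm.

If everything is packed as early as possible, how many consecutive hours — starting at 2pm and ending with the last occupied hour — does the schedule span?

The precedence chain requires at least 4 distinct hours.
With at most 1 per hour and 5 meetings, at least 5 hours are needed.
Propagating the time windows through the other constraints, One-on-one can't land before 6pm — that is hour 5 counting from 2pm — so the schedule must run through at least 5 hours.
5 works (last occupied hour: 6pm): for example Planning -> 2pm, One-on-one -> 6pm, Retro -> 4pm, Demo -> 3pm, Hiring -> 5pm.

5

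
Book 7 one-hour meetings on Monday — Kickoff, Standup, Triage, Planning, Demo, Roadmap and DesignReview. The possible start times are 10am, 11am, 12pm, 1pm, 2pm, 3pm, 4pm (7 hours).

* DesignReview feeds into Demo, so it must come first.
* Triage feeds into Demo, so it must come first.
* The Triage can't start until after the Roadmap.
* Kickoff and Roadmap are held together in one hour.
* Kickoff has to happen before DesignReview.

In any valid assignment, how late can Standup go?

4pm

Standup at 4pm is achievable: Kickoff -> 10am; Roadmap -> 10am; Triage -> 11am; DesignReview -> 11am; Planning -> 10am; Demo -> 12pm; Standup -> 4pm.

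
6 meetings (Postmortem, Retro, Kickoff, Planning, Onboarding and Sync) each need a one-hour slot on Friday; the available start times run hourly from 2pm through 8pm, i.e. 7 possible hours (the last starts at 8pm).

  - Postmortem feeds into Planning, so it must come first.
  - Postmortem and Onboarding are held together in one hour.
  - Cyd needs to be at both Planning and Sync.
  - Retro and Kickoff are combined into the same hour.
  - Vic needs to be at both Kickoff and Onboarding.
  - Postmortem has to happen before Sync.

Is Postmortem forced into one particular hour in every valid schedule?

No

Postmortem can be 2pm (e.g. Onboarding=2pm, Sync=4pm, Planning=3pm, Kickoff=3pm, Retro=3pm, Postmortem=2pm) or 3pm (e.g. Kickoff=2pm; Postmortem=3pm; Onboarding=3pm; Retro=2pm; Sync=5pm; Planning=4pm).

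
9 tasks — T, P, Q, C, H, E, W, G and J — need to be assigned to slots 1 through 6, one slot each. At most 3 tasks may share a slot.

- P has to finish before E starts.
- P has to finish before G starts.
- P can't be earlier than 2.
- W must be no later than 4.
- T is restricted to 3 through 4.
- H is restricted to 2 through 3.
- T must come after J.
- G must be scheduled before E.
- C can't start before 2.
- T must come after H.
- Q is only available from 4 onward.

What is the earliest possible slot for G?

3

Precedence pushes G to at least 3; downstream work caps G at 5.
G at 3 is achievable: Q=4, P=2, W=1, E=4, T=3, J=1, H=2, C=2, G=3.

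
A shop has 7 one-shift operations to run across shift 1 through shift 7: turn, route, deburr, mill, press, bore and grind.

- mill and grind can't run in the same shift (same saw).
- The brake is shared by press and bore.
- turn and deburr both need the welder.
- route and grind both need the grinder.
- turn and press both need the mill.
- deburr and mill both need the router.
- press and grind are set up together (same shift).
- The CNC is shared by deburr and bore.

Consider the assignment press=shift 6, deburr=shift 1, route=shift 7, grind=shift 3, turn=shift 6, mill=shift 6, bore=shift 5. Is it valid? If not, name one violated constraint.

No. turn and press both need the mill is not satisfied.

turn and press both need the mill — violated.
The CNC is shared by deburr and bore — holds.
route and grind both need the grinder — holds.
turn and deburr both need the welder — holds.
mill and grind can't run in the same shift (same saw) — holds.
deburr and mill both need the router — holds.
The brake is shared by press and bore — holds.
press and grind are set up together (same shift) — violated.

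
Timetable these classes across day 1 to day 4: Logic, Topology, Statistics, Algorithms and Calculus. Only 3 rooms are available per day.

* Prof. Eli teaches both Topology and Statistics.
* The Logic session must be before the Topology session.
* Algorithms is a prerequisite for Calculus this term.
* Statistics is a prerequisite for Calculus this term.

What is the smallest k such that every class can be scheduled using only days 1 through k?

The precedence chain requires at least 2 distinct days.
With at most 3 per day and 5 classes, at least 2 days are needed.
2 works (last occupied day: day 2): for example Logic in day 1, Calculus in day 2, Algorithms in day 1, Topology in day 2, Statistics in day 1.

2 days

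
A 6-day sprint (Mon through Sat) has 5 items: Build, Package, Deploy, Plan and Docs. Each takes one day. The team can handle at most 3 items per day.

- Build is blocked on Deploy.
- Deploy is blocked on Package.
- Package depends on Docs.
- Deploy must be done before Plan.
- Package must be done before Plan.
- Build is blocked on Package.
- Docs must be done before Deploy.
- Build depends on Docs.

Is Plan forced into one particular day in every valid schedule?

No

Plan can be Thu (e.g. Plan -> Thu; Build -> Thu; Deploy -> Wed; Docs -> Mon; Package -> Tue) or Fri (e.g. Build in Thu, Deploy in Wed, Package in Tue, Plan in Fri, Docs in Mon).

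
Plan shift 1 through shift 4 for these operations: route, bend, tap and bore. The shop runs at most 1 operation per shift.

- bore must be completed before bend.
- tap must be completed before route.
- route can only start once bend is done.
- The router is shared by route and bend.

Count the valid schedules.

3

Enumerating: route -> shift 4; bore -> shift 1; tap -> shift 3; bend -> shift 2 | route in shift 4; tap in shift 1; bore in shift 2; bend in shift 3 | tap in shift 2, bend in shift 3, route in shift 4, bore in shift 1.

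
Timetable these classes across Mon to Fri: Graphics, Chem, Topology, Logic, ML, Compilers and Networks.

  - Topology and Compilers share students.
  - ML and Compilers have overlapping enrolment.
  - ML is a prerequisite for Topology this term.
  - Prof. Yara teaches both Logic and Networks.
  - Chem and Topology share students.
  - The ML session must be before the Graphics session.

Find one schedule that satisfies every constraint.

Topology in Tue, Chem in Mon, Compilers in Wed, ML in Mon, Networks in Tue, Logic in Mon, Graphics in Tue

Checking: ML(Mon) before Topology(Tue); ML(Mon) before Graphics(Tue); Topology(Tue) != Compilers(Wed); Chem(Mon) != Topology(Tue); ML(Mon) != Compilers(Wed); Logic(Mon) != Networks(Tue).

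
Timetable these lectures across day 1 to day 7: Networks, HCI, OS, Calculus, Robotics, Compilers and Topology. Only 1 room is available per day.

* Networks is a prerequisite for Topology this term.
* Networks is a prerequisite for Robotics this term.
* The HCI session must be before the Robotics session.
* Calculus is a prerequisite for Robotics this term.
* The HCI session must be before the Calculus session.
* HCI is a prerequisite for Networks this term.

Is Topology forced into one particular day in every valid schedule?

Topology can be day 3 (e.g. OS -> day 6, Networks -> day 2, Robotics -> day 5, Calculus -> day 4, HCI -> day 1, Compilers -> day 7, Topology -> day 3) or day 4 (e.g. Calculus=day 3; Robotics=day 5; HCI=day 1; Compilers=day 7; Networks=day 2; OS=day 6; Topology=day 4).

No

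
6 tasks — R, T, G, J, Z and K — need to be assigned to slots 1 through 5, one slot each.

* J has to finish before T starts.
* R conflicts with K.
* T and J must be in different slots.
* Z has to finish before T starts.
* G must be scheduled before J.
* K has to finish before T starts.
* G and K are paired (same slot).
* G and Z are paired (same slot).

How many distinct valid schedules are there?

40

Splitting on R: it can be 1 (4), 2 (7), 3 (9), 4 (10), 5 (10). Listing each branch's schedules as (T, G, J, Z, K):
R=1: (4,2,3,2,2) (5,2,3,2,2) (5,2,4,2,2) (5,3,4,3,3) — 4.
R=2: (3,1,2,1,1) (4,1,2,1,1) (4,1,3,1,1) (5,1,2,1,1) (5,1,3,1,1) (5,1,4,1,1) (5,3,4,3,3) — 7.
R=3: (3,1,2,1,1) (4,1,2,1,1) (4,1,3,1,1) (4,2,3,2,2) (5,1,2,1,1) (5,1,3,1,1) (5,1,4,1,1) (5,2,3,2,2) (5,2,4,2,2) — 9.
R=4: (3,1,2,1,1) (4,1,2,1,1) (4,1,3,1,1) (4,2,3,2,2) (5,1,2,1,1) (5,1,3,1,1) (5,1,4,1,1) (5,2,3,2,2) (5,2,4,2,2) (5,3,4,3,3) — 10.
R=5: (3,1,2,1,1) (4,1,2,1,1) (4,1,3,1,1) (4,2,3,2,2) (5,1,2,1,1) (5,1,3,1,1) (5,1,4,1,1) (5,2,3,2,2) (5,2,4,2,2) (5,3,4,3,3) — 10.
Summing: 4 + 7 + 9 + 10 + 10 = 40.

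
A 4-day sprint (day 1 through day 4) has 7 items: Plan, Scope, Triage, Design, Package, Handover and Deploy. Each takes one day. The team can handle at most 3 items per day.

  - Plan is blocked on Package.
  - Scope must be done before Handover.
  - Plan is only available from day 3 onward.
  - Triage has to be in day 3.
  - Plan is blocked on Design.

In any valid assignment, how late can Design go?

day 3

Downstream work caps Design at day 3.
Design at day 3 is achievable: Deploy=day 1; Handover=day 2; Scope=day 1; Design=day 3; Plan=day 4; Triage=day 3; Package=day 1.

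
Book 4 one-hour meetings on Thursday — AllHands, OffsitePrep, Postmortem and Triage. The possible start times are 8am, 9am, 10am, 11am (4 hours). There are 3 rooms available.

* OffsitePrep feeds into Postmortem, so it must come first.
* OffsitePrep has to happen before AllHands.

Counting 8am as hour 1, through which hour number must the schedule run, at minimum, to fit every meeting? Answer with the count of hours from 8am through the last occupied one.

2

The precedence chain requires at least 2 distinct hours.
With at most 3 per hour and 4 meetings, at least 2 hours are needed.
2 works (last occupied hour: 9am): for example Postmortem=9am; OffsitePrep=8am; AllHands=9am; Triage=8am.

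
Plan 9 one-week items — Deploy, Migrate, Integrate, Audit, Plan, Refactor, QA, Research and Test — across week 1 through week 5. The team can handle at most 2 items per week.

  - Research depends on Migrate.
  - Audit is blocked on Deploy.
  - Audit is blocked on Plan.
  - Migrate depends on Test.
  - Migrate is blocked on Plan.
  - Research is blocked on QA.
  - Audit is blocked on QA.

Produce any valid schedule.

Refactor -> week 5; QA -> week 2; Migrate -> week 2; Audit -> week 4; Test -> week 1; Research -> week 3; Deploy -> week 3; Integrate -> week 4; Plan -> week 1

Checking: QA(week 2) before Audit(week 4); Test(week 1) before Migrate(week 2); Plan(week 1) before Migrate(week 2); Deploy(week 3) before Audit(week 4); Plan(week 1) before Audit(week 4); Migrate(week 2) before Research(week 3); QA(week 2) before Research(week 3); max 2 per week (cap 2).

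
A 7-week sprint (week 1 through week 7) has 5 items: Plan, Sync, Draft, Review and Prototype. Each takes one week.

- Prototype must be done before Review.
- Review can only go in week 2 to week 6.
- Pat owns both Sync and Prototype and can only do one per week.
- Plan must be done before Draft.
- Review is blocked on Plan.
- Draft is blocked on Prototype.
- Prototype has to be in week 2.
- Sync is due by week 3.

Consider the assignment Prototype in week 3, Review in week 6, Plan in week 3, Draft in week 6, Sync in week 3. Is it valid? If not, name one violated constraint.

Draft is blocked on Prototype — holds.
Prototype must be done before Review — holds.
Pat owns both Sync and Prototype and can only do one per week — violated.
Sync is due by week 3 — holds.
Prototype has to be in week 2 — violated.
Review is blocked on Plan — holds.
Plan must be done before Draft — holds.
Review can only go in week 2 to week 6 — holds.

No. Prototype has to be in week 2 is not satisfied.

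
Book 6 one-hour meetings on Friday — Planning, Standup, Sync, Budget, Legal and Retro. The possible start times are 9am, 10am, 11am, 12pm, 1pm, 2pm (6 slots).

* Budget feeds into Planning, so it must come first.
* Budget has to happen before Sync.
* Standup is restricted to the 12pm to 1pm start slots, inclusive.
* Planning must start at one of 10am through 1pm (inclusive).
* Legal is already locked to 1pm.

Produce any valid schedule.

Retro in 9am, Budget in 9am, Planning in 10am, Sync in 10am, Legal in 1pm, Standup in 12pm

Checking: Budget(9am) before Planning(10am); Budget(9am) before Sync(10am); Legal=1pm in [1pm,1pm]; Standup=12pm in [12pm,1pm]; Planning=10am in [10am,1pm].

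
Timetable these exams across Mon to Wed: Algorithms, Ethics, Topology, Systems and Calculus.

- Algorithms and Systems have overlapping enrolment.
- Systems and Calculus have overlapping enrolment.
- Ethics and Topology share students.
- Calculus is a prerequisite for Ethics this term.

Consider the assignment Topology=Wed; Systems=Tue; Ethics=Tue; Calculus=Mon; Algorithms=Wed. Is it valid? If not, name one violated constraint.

Systems and Calculus have overlapping enrolment — holds.
Ethics and Topology share students — holds.
Calculus is a prerequisite for Ethics this term — holds.
Algorithms and Systems have overlapping enrolment — holds.

Valid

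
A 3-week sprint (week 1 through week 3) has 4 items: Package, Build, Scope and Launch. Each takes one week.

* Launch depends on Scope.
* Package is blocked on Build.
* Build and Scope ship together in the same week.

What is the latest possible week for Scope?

Downstream work caps Scope at week 2.
Scope at week 2 is achievable: Scope=week 2, Launch=week 3, Package=week 3, Build=week 2.

week 2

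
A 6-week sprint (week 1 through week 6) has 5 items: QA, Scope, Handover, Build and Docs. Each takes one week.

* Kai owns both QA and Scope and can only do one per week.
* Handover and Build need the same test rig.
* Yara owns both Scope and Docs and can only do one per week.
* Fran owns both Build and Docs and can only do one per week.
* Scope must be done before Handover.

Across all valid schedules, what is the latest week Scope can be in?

Downstream work caps Scope at week 5.
Scope at week 5 is achievable: QA in week 1; Build in week 1; Handover in week 6; Docs in week 2; Scope in week 5.

week 5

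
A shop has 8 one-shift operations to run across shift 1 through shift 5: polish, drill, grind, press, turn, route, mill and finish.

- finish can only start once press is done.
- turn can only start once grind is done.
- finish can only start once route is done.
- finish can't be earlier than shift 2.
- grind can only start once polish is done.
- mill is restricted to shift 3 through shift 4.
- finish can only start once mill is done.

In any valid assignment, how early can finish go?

shift 4

Finish is available from shift 2; precedence pushes finish to at least shift 4.
finish at shift 4 is achievable: turn=shift 3; route=shift 1; polish=shift 1; drill=shift 1; grind=shift 2; press=shift 1; finish=shift 4; mill=shift 3.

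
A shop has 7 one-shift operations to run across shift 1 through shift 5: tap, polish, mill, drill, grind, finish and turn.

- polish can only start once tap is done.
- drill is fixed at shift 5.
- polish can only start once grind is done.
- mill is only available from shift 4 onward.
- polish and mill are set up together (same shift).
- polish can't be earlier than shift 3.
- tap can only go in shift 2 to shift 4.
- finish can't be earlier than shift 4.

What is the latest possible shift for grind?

Downstream work caps grind at shift 4.
grind at shift 4 is achievable: turn -> shift 1; polish -> shift 5; finish -> shift 4; drill -> shift 5; mill -> shift 5; grind -> shift 4; tap -> shift 2.

shift 4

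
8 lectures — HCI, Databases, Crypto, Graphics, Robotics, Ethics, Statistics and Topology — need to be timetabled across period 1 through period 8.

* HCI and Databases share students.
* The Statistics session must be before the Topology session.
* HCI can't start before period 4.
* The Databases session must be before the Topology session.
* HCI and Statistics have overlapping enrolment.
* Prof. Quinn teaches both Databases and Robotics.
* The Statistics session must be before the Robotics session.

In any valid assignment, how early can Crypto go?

Crypto at period 1 is achievable: Ethics in period 1, Statistics in period 1, HCI in period 4, Graphics in period 1, Crypto in period 1, Robotics in period 2, Databases in period 1, Topology in period 2.

period 1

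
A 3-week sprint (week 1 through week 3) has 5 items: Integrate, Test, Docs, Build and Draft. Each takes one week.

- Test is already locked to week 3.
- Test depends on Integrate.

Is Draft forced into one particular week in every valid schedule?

Draft can be week 1 (e.g. Integrate=week 1; Test=week 3; Draft=week 1; Docs=week 1; Build=week 1) or week 2 (e.g. Docs=week 1, Build=week 1, Test=week 3, Integrate=week 1, Draft=week 2).

No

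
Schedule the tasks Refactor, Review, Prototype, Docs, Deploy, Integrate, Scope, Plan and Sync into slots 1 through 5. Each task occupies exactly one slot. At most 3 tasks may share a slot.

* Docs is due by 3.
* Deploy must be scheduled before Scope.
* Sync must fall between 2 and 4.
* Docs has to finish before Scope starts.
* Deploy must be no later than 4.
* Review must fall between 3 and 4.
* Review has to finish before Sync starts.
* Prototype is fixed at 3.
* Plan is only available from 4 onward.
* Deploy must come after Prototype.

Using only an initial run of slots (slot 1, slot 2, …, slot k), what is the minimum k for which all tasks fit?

5

The precedence chain requires at least 3 distinct slots.
With at most 3 per slot and 9 tasks, at least 3 slots are needed.
Propagating the time windows through the other constraints, Scope can't land before 5, so the schedule must run through at least slot 5.
5 works (last occupied slot: 5): for example Refactor -> 1; Review -> 3; Plan -> 4; Docs -> 1; Deploy -> 4; Sync -> 4; Prototype -> 3; Scope -> 5; Integrate -> 1.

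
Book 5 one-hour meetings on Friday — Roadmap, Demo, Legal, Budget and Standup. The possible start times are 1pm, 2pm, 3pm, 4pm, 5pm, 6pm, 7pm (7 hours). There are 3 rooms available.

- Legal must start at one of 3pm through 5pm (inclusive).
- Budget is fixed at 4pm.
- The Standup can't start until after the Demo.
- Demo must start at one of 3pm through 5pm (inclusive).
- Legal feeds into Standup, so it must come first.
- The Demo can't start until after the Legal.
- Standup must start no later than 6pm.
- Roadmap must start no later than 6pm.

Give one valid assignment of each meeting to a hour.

Roadmap -> 1pm, Budget -> 4pm, Demo -> 4pm, Legal -> 3pm, Standup -> 5pm

Checking: Legal(3pm) before Demo(4pm); Legal(3pm) before Standup(5pm); Demo(4pm) before Standup(5pm); Standup=5pm in [1pm,6pm]; Legal=3pm in [3pm,5pm]; Budget=4pm in [4pm,4pm]; Roadmap=1pm in [1pm,6pm]; Demo=4pm in [3pm,5pm]; max 2 per hour (cap 3).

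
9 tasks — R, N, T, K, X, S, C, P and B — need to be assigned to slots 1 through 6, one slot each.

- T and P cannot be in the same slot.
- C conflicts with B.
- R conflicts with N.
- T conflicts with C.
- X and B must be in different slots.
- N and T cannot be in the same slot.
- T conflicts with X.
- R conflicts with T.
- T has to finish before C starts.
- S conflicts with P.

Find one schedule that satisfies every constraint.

C=2; T=1; B=1; S=1; R=2; P=2; K=1; N=3; X=2

Checking: T(1) before C(2); X(2) != B(1); T(1) != X(2); C(2) != B(1); R(2) != N(3); T(1) != C(2); T(1) != P(2); R(2) != T(1); N(3) != T(1); S(1) != P(2).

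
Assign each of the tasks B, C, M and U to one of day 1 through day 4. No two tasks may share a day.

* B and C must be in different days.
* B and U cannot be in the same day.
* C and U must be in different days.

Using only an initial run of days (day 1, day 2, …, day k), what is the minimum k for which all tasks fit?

With at most 1 per day and 4 tasks, at least 4 days are needed.
4 works (last occupied day: day 4): for example M in day 3; U in day 4; B in day 1; C in day 2.

4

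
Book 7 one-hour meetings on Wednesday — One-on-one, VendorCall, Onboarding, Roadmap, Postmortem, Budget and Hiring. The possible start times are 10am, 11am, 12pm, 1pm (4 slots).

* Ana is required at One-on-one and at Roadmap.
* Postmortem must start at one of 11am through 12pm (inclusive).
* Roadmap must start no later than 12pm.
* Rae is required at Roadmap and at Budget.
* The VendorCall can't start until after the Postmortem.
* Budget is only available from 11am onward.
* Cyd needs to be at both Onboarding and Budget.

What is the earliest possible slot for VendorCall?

12pm

Precedence pushes VendorCall to at least 12pm.
VendorCall at 12pm is achievable: Roadmap -> 10am, Onboarding -> 10am, Budget -> 11am, One-on-one -> 11am, Postmortem -> 11am, VendorCall -> 12pm, Hiring -> 10am.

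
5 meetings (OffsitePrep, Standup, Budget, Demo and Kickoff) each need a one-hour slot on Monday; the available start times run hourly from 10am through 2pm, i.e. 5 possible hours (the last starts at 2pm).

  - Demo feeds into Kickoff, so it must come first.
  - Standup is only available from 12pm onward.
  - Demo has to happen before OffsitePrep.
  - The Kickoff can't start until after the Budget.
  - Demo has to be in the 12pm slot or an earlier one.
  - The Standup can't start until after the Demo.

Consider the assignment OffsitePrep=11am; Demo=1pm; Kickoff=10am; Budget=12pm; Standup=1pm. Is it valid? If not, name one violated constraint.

No. Demo feeds into Kickoff, so it must come first is not satisfied.

Demo feeds into Kickoff, so it must come first — violated.
Demo has to happen before OffsitePrep — violated.
The Kickoff can't start until after the Budget — violated.
The Standup can't start until after the Demo — violated.
Demo has to be in the 12pm slot or an earlier one — violated.
Standup is only available from 12pm onward — holds.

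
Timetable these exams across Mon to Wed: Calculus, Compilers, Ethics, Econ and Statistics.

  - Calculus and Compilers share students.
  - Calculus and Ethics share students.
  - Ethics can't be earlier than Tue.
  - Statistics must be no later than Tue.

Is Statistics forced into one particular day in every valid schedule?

Statistics can be Mon (e.g. Calculus -> Mon; Statistics -> Mon; Ethics -> Tue; Econ -> Mon; Compilers -> Tue) or Tue (e.g. Ethics -> Tue; Econ -> Mon; Statistics -> Tue; Compilers -> Tue; Calculus -> Mon).

No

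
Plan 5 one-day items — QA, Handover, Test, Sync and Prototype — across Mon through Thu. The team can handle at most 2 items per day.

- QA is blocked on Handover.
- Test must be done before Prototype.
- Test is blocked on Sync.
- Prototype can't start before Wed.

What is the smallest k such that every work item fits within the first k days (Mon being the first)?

3

The precedence chain requires at least 3 distinct days.
With at most 2 per day and 5 work items, at least 3 days are needed.
3 works (last occupied day: Wed): for example Sync -> Mon; Handover -> Mon; Prototype -> Wed; QA -> Tue; Test -> Tue.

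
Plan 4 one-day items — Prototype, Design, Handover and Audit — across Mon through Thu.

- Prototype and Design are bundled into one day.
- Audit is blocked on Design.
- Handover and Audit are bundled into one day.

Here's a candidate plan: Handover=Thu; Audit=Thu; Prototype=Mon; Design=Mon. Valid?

Prototype and Design are bundled into one day — holds.
Handover and Audit are bundled into one day — holds.
Audit is blocked on Design — holds.

Valid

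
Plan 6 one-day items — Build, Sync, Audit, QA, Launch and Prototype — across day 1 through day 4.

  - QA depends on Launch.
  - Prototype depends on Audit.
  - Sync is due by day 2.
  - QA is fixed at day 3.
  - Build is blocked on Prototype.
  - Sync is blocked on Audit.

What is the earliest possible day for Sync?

Precedence pushes Sync to at least day 2; Sync's own window allows nothing later than day 2.
Sync at day 2 is achievable: Prototype -> day 2; Sync -> day 2; QA -> day 3; Launch -> day 1; Audit -> day 1; Build -> day 3.

day 2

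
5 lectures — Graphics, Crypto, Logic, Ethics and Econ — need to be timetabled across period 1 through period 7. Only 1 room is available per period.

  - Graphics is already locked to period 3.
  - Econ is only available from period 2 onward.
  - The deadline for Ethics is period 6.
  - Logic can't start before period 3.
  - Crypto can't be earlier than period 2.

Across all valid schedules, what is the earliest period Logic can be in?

period 4

Logic is available from period 3.
Logic at period 4 is achievable: Crypto=period 2; Ethics=period 1; Logic=period 4; Econ=period 5; Graphics=period 3.
Nothing earlier works — the capacity limit rule out every period before period 4.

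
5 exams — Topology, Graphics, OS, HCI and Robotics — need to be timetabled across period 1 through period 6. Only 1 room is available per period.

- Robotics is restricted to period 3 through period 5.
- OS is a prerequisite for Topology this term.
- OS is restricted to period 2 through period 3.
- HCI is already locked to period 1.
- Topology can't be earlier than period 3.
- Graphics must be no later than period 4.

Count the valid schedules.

Splitting on Topology: it can be period 3 (1), period 4 (2), period 5 (3), period 6 (7). Listing each branch's schedules as (Graphics, OS, HCI, Robotics) by period number:
Topology=period 3: (4,2,1,5) — 1.
Topology=period 4: (2,3,1,5) (3,2,1,5) — 2.
Topology=period 5: (2,3,1,4) (3,2,1,4) (4,2,1,3) — 3.
Topology=period 6: (2,3,1,4) (2,3,1,5) (3,2,1,4) (3,2,1,5) (4,2,1,3) (4,2,1,5) (4,3,1,5) — 7.
Summing: 1 + 2 + 3 + 7 = 13.

13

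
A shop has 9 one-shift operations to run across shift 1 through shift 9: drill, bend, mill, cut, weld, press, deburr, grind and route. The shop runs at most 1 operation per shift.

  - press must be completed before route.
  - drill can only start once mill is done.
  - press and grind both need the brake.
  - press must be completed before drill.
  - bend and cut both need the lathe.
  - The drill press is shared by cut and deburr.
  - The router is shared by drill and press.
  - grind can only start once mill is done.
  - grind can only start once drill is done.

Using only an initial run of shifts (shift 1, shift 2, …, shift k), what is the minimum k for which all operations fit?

The precedence chain requires at least 3 distinct shifts.
With at most 1 per shift and 9 operations, at least 9 shifts are needed.
9 works (last occupied shift: shift 9): for example weld=shift 8; mill=shift 1; deburr=shift 9; drill=shift 3; cut=shift 7; bend=shift 6; route=shift 5; grind=shift 4; press=shift 2.

9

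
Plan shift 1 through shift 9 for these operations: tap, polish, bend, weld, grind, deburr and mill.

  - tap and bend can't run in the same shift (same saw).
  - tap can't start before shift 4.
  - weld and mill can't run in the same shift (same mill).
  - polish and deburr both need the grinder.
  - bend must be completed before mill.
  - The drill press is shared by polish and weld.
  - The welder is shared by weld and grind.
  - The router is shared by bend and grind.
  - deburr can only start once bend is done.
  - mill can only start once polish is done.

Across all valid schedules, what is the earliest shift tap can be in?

shift 4

Tap is available from shift 4.
tap at shift 4 is achievable: polish in shift 1; bend in shift 1; tap in shift 4; deburr in shift 2; weld in shift 3; grind in shift 2; mill in shift 2.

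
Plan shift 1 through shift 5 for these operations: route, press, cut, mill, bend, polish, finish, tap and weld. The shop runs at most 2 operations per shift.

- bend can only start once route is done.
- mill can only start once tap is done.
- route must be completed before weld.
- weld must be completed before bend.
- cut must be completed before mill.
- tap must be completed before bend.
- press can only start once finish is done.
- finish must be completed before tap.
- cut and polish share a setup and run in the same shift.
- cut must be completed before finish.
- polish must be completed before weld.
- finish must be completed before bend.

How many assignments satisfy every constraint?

18

Splitting on route: it can be shift 1 (1), shift 2 (14), shift 3 (3). Listing each branch's schedules as (press, cut, mill, bend, polish, finish, tap, weld) by shift number:
route=shift 1: (4,2,5,5,2,3,4,3) — 1.
route=shift 2: (3,1,4,5,1,2,3,4) (3,1,5,5,1,2,3,4) (3,1,5,5,1,2,4,3) (3,1,5,5,1,2,4,4) (4,1,4,5,1,2,3,3) (4,1,5,4,1,2,3,3) (4,1,5,5,1,2,3,3) (4,1,5,5,1,2,3,4) (4,1,5,5,1,2,4,3) (4,1,5,5,1,3,4,3) (5,1,4,4,1,2,3,3) (5,1,4,5,1,2,3,3) (5,1,4,5,1,2,3,4) (5,1,5,4,1,2,3,3) — 14.
route=shift 3: (3,1,5,5,1,2,4,4) (4,1,5,5,1,2,3,4) (5,1,4,5,1,2,3,4) — 3.
Summing: 1 + 14 + 3 = 18.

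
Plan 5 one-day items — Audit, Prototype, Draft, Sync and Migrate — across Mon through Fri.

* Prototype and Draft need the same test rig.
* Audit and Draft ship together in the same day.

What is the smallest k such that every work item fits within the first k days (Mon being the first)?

2

Could 1 day be enough, i.e. nothing placed later than Mon? No: Draft can't share with Prototype (Mon) → nothing is left.
So 1 day is not enough.
2 works (last occupied day: Tue): for example Sync -> Mon; Draft -> Mon; Migrate -> Mon; Audit -> Mon; Prototype -> Tue.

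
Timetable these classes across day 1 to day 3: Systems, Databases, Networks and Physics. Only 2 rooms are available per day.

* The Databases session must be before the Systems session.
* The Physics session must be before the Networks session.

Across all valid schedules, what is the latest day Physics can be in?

Downstream work caps Physics at day 2.
Physics at day 2 is achievable: Systems -> day 2, Databases -> day 1, Networks -> day 3, Physics -> day 2.

day 2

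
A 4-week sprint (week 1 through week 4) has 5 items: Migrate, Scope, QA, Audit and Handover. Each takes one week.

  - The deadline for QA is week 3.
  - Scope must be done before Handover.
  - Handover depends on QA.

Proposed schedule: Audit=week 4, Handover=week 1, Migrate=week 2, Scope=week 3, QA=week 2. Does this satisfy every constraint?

Handover depends on QA — violated.
The deadline for QA is week 3 — holds.
Scope must be done before Handover — violated.

No. Scope must be done before Handover is not satisfied.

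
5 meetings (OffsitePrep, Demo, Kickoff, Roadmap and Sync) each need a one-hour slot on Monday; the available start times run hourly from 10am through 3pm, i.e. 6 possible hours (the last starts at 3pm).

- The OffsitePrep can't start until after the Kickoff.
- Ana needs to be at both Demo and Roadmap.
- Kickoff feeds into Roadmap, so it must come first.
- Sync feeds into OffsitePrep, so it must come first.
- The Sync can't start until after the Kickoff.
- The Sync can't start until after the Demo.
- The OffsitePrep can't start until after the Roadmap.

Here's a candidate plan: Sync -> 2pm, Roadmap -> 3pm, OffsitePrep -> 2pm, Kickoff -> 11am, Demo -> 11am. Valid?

The Sync can't start until after the Demo — holds.
The OffsitePrep can't start until after the Roadmap — violated.
The OffsitePrep can't start until after the Kickoff — holds.
Sync feeds into OffsitePrep, so it must come first — violated.
Kickoff feeds into Roadmap, so it must come first — holds.
The Sync can't start until after the Kickoff — holds.
Ana needs to be at both Demo and Roadmap — holds.

Invalid. The OffsitePrep can't start until after the Roadmap.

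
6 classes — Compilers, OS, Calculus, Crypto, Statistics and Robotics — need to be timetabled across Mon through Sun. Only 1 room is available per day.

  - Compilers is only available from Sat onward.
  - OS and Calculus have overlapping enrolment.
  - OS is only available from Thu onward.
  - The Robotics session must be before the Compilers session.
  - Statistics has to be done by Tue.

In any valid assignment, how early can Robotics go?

Mon

Downstream work caps Robotics at Sat.
Robotics at Mon is achievable: Compilers=Sat, OS=Thu, Crypto=Fri, Robotics=Mon, Calculus=Wed, Statistics=Tue.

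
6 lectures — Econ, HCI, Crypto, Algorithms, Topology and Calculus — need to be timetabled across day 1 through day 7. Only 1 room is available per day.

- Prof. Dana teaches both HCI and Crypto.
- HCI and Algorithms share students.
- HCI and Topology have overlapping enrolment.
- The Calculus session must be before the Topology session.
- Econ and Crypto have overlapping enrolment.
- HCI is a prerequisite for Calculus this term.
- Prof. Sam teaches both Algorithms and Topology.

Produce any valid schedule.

HCI=day 1; Crypto=day 5; Topology=day 3; Calculus=day 2; Algorithms=day 6; Econ=day 4

Checking: Calculus(day 2) before Topology(day 3); HCI(day 1) before Calculus(day 2); HCI(day 1) != Algorithms(day 6); HCI(day 1) != Crypto(day 5); Econ(day 4) != Crypto(day 5); Algorithms(day 6) != Topology(day 3); HCI(day 1) != Topology(day 3); max 1 per day (cap 1).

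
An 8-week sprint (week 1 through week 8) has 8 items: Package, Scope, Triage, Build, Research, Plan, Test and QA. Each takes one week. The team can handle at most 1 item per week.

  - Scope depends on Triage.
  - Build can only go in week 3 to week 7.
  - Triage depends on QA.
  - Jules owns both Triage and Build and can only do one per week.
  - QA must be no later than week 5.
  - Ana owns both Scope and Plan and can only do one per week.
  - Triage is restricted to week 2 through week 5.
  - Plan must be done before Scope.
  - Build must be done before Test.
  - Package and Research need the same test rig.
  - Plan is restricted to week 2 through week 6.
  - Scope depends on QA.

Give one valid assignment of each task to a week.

Package -> week 7; Scope -> week 5; Triage -> week 2; QA -> week 1; Research -> week 8; Plan -> week 4; Build -> week 3; Test -> week 6

Checking: QA(week 1) before Triage(week 2); Build(week 3) before Test(week 6); Triage(week 2) before Scope(week 5); QA(week 1) before Scope(week 5); Plan(week 4) before Scope(week 5); Package(week 7) != Research(week 8); Scope(week 5) != Plan(week 4); Triage(week 2) != Build(week 3); Plan=week 4 in [week 2,week 6]; Triage=week 2 in [week 2,week 5]; Build=week 3 in [week 3,week 7]; QA=week 1 in [week 1,week 5]; max 1 per week (cap 1).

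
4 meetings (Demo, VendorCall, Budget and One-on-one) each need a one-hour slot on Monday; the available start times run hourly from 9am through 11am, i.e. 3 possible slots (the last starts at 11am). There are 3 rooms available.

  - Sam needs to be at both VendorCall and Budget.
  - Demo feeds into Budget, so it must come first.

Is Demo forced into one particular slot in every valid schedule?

No

Demo can be 9am (e.g. Demo in 9am; One-on-one in 9am; Budget in 10am; VendorCall in 9am) or 10am (e.g. Budget -> 11am; One-on-one -> 9am; Demo -> 10am; VendorCall -> 9am).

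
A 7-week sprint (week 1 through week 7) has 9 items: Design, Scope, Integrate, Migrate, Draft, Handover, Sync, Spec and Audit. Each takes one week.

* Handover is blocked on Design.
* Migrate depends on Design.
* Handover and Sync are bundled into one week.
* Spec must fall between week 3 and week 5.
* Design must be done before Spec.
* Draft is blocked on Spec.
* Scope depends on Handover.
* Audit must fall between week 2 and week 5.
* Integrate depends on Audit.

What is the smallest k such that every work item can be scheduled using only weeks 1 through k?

4 weeks

The precedence chain requires at least 3 distinct weeks.
Propagating the time windows through the other constraints, Draft can't land before week 4, so the schedule must run through at least week 4.
4 works (last occupied week: week 4): for example Design -> week 1; Sync -> week 2; Audit -> week 2; Integrate -> week 3; Scope -> week 3; Draft -> week 4; Migrate -> week 2; Handover -> week 2; Spec -> week 3.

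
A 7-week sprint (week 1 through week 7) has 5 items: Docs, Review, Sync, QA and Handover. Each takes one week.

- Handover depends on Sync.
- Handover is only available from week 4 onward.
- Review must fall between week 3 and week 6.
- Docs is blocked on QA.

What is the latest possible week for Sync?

Downstream work caps Sync at week 6.
Sync at week 6 is achievable: Handover=week 7, Sync=week 6, Docs=week 2, Review=week 3, QA=week 1.

week 6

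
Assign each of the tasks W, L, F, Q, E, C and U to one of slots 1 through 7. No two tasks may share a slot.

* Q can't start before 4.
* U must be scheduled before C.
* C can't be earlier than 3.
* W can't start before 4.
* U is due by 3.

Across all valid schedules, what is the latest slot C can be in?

7

C is available from 3.
C at 7 is achievable: Q -> 5, U -> 1, C -> 7, L -> 2, E -> 6, F -> 3, W -> 4.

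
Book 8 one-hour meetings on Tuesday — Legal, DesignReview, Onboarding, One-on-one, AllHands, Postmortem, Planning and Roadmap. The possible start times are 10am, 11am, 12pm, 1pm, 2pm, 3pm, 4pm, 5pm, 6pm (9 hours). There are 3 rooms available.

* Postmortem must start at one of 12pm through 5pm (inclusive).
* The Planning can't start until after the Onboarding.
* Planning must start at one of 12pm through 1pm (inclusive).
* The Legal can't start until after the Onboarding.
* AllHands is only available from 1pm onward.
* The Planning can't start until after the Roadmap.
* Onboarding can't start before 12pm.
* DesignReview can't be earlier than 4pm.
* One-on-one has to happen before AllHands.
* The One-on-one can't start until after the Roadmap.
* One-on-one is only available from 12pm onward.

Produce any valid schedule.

DesignReview -> 4pm; Postmortem -> 12pm; One-on-one -> 12pm; AllHands -> 1pm; Roadmap -> 10am; Planning -> 1pm; Legal -> 1pm; Onboarding -> 12pm

Checking: Roadmap(10am) before Planning(1pm); Roadmap(10am) before One-on-one(12pm); Onboarding(12pm) before Legal(1pm); Onboarding(12pm) before Planning(1pm); One-on-one(12pm) before AllHands(1pm); DesignReview=4pm in [4pm,6pm]; AllHands=1pm in [1pm,6pm]; Onboarding=12pm in [12pm,6pm]; Planning=1pm in [12pm,1pm]; One-on-one=12pm in [12pm,6pm]; Postmortem=12pm in [12pm,5pm]; max 3 per hour (cap 3).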